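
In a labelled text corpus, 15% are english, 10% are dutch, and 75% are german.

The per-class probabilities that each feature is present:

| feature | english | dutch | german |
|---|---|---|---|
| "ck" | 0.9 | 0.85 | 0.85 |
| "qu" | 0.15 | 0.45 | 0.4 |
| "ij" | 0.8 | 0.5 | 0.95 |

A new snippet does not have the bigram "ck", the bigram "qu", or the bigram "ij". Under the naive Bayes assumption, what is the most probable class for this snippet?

english: 0.15 × (1−0.9) × (1−0.15) × (1−0.8) = 0.00255
dutch: 0.1 × (1−0.85) × (1−0.45) × (1−0.5) = 0.004125
german: 0.75 × (1−0.85) × (1−0.4) × (1−0.95) = 0.003375
Highest score → dutch.

dutch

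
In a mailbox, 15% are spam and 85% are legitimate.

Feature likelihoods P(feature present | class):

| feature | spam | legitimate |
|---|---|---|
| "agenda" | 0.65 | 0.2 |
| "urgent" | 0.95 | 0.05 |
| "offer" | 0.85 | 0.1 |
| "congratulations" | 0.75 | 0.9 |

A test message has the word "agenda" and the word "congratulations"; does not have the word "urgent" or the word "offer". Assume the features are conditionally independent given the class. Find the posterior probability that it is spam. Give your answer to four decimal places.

spam: 0.15 × 0.65 × (1−0.95) × (1−0.85) × 0.75 = 0.0005484375
legitimate: 0.85 × 0.2 × (1−0.05) × (1−0.1) × 0.9 = 0.130815
P(spam | x) = 0.0005484375 / 0.1313634375 ≈ 0.0042

0.0042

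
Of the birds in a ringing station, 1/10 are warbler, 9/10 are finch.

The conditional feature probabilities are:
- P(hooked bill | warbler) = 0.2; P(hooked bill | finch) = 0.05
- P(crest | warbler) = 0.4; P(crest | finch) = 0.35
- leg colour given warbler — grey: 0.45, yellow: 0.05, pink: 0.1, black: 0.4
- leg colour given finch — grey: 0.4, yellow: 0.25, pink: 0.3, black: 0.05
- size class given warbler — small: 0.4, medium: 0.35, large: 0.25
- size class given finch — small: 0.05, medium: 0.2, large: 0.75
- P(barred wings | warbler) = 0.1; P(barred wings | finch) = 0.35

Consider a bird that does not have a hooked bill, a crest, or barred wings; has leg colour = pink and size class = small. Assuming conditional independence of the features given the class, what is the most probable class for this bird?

finch

warbler: 0.1 × (1−0.2) × (1−0.4) × 0.1 × 0.4 × (1−0.1) = 0.001728
finch: 0.9 × (1−0.05) × (1−0.35) × 0.3 × 0.05 × (1−0.35) = 0.0054185625
Highest score → finch.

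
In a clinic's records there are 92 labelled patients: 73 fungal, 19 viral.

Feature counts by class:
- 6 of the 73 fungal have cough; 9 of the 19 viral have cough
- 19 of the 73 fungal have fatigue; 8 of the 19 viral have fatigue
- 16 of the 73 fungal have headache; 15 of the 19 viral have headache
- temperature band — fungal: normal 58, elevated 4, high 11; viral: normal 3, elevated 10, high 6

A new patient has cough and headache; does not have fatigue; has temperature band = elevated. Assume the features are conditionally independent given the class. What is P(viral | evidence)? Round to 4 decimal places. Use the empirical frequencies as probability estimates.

0.9760

fungal: (73/92) × (6/73) × (54/73) × (16/73) × (4/73) ≈ 0.000579387
viral: (19/92) × (9/19) × (11/19) × (15/19) × (10/19) ≈ 0.023533
P(viral | x) = 0.023533 / 0.024112387 ≈ 0.9760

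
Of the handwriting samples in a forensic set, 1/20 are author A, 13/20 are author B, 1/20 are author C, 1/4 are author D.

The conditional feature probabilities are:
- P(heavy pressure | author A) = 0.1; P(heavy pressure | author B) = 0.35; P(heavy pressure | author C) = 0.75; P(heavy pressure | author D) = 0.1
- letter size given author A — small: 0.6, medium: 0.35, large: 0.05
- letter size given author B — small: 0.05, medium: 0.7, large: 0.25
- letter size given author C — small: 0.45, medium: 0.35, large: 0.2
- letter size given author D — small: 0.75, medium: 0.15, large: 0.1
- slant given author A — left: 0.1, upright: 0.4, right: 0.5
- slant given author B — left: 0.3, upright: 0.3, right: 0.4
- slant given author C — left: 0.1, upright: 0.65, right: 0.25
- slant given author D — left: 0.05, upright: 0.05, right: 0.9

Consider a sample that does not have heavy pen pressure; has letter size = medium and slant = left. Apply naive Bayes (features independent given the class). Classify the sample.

author A: 0.05 × (1−0.1) × 0.35 × 0.1 = 0.001575
author B: 0.65 × (1−0.35) × 0.7 × 0.3 = 0.088725
author C: 0.05 × (1−0.75) × 0.35 × 0.1 = 0.0004375
author D: 0.25 × (1−0.1) × 0.15 × 0.05 = 0.0016875
Highest score → author B.

author B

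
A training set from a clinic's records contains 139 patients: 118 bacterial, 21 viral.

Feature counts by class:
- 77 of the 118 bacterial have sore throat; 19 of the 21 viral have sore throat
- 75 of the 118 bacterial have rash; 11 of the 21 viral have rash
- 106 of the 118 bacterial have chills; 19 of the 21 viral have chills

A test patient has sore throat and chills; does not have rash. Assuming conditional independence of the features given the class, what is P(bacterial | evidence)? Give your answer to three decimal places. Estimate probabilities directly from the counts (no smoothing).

bacterial: (118/139) × (77/118) × (43/118) × (106/118) ≈ 0.181337
viral: (21/139) × (19/21) × (10/21) × (19/21) ≈ 0.0588917
P(bacterial | x) = 0.181337 / 0.2402287 ≈ 0.755

0.755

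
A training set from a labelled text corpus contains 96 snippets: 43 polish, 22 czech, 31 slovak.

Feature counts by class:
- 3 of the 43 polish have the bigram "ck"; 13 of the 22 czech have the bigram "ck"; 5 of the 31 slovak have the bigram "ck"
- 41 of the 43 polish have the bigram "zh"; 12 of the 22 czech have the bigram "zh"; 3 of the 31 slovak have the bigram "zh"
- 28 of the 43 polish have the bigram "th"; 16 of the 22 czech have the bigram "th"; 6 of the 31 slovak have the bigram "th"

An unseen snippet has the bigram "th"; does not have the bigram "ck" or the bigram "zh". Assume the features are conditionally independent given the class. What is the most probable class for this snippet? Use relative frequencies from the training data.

polish: (43/96) × (40/43) × (2/43) × (28/43) ≈ 0.0126194
czech: (22/96) × (9/22) × (10/22) × (16/22) ≈ 0.0309917
slovak: (31/96) × (26/31) × (28/31) × (6/31) ≈ 0.0473465
Highest score → slovak.

slovak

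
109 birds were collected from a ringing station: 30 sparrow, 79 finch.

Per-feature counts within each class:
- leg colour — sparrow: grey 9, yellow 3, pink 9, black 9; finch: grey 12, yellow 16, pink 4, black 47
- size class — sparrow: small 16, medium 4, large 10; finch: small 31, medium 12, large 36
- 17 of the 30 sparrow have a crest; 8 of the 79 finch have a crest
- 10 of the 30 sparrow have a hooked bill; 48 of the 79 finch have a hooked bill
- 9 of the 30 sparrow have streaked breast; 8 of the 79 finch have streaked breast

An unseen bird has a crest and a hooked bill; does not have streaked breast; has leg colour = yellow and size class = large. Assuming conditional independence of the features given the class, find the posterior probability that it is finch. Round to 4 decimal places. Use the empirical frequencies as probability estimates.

sparrow: (30/109) × (3/30) × (10/30) × (17/30) × (10/30) × (21/30) ≈ 0.00121305
finch: (79/109) × (16/79) × (36/79) × (8/79) × (48/79) × (71/79) ≈ 0.00369894
P(finch | x) = 0.00369894 / 0.00491199 ≈ 0.7530

0.7530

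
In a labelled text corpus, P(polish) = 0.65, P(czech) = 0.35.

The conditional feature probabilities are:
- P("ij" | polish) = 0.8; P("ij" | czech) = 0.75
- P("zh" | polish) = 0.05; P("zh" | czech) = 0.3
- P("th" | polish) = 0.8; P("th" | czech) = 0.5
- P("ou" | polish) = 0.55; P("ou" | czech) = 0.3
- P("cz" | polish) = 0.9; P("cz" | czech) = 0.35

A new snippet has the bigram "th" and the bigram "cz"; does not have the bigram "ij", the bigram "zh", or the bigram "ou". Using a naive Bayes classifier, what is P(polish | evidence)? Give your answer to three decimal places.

polish: 0.65 × (1−0.8) × (1−0.05) × 0.8 × (1−0.55) × 0.9 = 0.040014
czech: 0.35 × (1−0.75) × (1−0.3) × 0.5 × (1−0.3) × 0.35 = 0.007503125
P(polish | x) = 0.040014 / 0.047517125 ≈ 0.842

0.842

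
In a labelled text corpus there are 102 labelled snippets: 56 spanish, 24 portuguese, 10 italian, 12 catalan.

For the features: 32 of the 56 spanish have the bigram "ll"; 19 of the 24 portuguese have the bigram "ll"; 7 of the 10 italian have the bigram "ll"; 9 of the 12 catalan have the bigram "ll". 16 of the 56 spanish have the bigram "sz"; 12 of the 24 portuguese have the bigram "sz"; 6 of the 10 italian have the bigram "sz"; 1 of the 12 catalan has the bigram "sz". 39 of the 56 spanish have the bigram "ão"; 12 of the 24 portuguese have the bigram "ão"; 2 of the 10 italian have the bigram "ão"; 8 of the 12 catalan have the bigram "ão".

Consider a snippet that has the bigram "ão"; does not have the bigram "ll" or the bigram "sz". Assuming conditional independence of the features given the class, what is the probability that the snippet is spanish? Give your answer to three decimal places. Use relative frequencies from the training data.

0.782

spanish: (56/102) × (24/56) × (40/56) × (39/56) ≈ 0.117047
portuguese: (24/102) × (5/24) × (12/24) × (12/24) ≈ 0.0122549
italian: (10/102) × (3/10) × (4/10) × (2/10) ≈ 0.00235294
catalan: (12/102) × (3/12) × (11/12) × (8/12) ≈ 0.0179739
P(spanish | x) = 0.117047 / 0.14962874 ≈ 0.782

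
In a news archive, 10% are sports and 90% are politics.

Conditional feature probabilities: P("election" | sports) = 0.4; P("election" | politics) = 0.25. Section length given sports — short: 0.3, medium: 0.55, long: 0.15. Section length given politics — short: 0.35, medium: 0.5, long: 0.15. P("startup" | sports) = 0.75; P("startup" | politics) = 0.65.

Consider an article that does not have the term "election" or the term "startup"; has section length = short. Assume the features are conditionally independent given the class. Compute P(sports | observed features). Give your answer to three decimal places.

0.052

sports: 0.1 × (1−0.4) × 0.3 × (1−0.75) = 0.0045
politics: 0.9 × (1−0.25) × 0.35 × (1−0.65) = 0.0826875
P(sports | x) = 0.0045 / 0.0871875 ≈ 0.052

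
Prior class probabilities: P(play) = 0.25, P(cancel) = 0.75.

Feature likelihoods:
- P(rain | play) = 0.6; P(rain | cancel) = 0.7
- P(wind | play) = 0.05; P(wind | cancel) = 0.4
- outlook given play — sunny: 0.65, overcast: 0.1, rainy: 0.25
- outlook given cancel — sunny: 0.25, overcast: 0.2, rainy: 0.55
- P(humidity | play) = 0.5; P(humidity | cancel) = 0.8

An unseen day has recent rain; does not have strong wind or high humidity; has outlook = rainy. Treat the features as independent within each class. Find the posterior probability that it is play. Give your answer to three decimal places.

0.340

play: 0.25 × 0.6 × (1−0.05) × 0.25 × (1−0.5) = 0.0178125
cancel: 0.75 × 0.7 × (1−0.4) × 0.55 × (1−0.8) = 0.03465
P(play | x) = 0.0178125 / 0.0524625 ≈ 0.340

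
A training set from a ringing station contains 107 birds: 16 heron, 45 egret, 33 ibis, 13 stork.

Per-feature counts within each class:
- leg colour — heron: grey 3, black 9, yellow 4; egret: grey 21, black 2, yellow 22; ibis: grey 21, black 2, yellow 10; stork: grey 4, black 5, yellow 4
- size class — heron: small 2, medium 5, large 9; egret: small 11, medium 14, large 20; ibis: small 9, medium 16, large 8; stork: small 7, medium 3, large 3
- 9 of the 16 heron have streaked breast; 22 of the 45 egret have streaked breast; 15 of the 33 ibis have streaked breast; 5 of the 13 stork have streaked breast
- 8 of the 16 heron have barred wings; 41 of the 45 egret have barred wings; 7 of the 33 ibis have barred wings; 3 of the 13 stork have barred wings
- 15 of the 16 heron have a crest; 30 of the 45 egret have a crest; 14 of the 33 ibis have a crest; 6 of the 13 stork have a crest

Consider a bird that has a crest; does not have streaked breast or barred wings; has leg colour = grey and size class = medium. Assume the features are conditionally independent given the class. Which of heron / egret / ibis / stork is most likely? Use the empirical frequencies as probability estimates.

heron: (16/107) × (3/16) × (5/16) × (7/16) × (8/16) × (15/16) ≈ 0.00179683
egret: (45/107) × (21/45) × (14/45) × (23/45) × (4/45) × (30/45) ≈ 0.00184936
ibis: (33/107) × (21/33) × (16/33) × (18/33) × (26/33) × (14/33) ≈ 0.017349
stork: (13/107) × (4/13) × (3/13) × (8/13) × (10/13) × (6/13) ≈ 0.0018848
Highest score → ibis.

ibis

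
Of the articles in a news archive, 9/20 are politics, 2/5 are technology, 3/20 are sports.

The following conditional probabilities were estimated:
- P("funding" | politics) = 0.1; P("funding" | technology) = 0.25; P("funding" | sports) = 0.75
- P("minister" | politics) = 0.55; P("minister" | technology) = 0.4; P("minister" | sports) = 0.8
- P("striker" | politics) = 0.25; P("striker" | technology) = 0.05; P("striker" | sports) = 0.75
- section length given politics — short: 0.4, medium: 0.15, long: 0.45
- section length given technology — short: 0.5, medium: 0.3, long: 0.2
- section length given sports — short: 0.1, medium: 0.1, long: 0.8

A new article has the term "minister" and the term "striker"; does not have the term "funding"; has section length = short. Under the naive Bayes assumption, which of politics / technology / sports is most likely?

politics: 0.45 × (1−0.1) × 0.55 × 0.25 × 0.4 = 0.022275
technology: 0.4 × (1−0.25) × 0.4 × 0.05 × 0.5 = 0.003
sports: 0.15 × (1−0.75) × 0.8 × 0.75 × 0.1 = 0.00225
Highest score → politics.

politics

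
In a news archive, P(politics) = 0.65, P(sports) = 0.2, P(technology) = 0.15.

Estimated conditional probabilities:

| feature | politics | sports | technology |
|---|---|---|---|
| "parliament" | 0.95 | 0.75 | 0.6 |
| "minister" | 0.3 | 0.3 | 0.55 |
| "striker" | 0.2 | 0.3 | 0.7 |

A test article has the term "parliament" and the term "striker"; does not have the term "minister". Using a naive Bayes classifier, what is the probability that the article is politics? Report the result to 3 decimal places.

0.591

politics: 0.65 × 0.95 × (1−0.3) × 0.2 = 0.08645
sports: 0.2 × 0.75 × (1−0.3) × 0.3 = 0.0315
technology: 0.15 × 0.6 × (1−0.55) × 0.7 = 0.02835
P(politics | x) = 0.08645 / 0.1463 ≈ 0.591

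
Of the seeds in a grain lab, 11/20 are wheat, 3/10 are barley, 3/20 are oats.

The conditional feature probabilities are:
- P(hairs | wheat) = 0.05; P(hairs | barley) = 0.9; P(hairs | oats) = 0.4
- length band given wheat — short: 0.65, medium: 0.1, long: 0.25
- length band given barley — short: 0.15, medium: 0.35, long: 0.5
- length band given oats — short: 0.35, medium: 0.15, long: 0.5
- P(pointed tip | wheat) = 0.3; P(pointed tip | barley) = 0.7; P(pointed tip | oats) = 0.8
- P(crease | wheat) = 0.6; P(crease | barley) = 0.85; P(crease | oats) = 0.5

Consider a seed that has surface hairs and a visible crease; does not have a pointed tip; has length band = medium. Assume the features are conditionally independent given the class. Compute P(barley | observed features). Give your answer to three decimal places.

wheat: 0.55 × 0.05 × 0.1 × (1−0.3) × 0.6 = 0.001155
barley: 0.3 × 0.9 × 0.35 × (1−0.7) × 0.85 = 0.0240975
oats: 0.15 × 0.4 × 0.15 × (1−0.8) × 0.5 = 0.0009
P(barley | x) = 0.0240975 / 0.0261525 ≈ 0.921

0.921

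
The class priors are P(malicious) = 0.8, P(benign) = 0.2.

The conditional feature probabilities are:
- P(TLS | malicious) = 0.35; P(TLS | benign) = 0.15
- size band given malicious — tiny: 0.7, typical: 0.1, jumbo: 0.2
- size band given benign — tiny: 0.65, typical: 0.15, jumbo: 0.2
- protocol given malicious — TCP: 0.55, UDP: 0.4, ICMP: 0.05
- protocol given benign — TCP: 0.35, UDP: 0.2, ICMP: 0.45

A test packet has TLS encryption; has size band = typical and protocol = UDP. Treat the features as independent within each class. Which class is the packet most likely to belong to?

malicious

malicious: 0.8 × 0.35 × 0.1 × 0.4 = 0.0112
benign: 0.2 × 0.15 × 0.15 × 0.2 = 0.0009
Highest score → malicious.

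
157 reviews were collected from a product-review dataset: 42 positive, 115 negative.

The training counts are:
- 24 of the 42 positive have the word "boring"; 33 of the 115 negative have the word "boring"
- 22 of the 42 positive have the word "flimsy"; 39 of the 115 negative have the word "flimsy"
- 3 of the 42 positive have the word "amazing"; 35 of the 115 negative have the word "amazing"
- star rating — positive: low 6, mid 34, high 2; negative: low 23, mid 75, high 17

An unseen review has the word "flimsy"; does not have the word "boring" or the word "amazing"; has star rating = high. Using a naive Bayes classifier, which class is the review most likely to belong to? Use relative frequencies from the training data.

negative

positive: (42/157) × (18/42) × (22/42) × (39/42) × (2/42) ≈ 0.00265548
negative: (115/157) × (82/115) × (39/115) × (80/115) × (17/115) ≈ 0.0182148
Highest score → negative.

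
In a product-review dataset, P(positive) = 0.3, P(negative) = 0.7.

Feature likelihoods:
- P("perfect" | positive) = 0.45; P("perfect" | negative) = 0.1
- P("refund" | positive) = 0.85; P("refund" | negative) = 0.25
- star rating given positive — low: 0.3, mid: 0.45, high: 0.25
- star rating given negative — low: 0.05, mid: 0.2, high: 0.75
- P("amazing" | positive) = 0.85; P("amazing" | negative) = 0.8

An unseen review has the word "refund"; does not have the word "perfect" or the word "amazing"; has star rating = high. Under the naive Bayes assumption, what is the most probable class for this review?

positive: 0.3 × (1−0.45) × 0.85 × 0.25 × (1−0.85) = 0.005259375
negative: 0.7 × (1−0.1) × 0.25 × 0.75 × (1−0.8) = 0.023625
Highest score → negative.

negative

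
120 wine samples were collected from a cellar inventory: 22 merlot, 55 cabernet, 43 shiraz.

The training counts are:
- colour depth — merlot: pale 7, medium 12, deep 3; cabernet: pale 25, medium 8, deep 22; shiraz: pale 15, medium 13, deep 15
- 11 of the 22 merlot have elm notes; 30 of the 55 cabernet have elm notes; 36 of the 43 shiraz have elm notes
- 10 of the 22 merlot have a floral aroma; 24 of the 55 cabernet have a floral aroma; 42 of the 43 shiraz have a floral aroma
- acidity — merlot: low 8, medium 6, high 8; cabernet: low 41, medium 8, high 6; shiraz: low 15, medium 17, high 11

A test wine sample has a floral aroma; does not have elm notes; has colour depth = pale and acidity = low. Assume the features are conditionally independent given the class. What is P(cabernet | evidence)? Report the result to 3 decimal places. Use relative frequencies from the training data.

merlot: (22/120) × (7/22) × (11/22) × (10/22) × (8/22) ≈ 0.00482094
cabernet: (55/120) × (25/55) × (25/55) × (24/55) × (41/55) ≈ 0.0308039
shiraz: (43/120) × (15/43) × (7/43) × (42/43) × (15/43) ≈ 0.00693335
P(cabernet | x) = 0.0308039 / 0.04255819 ≈ 0.724

0.724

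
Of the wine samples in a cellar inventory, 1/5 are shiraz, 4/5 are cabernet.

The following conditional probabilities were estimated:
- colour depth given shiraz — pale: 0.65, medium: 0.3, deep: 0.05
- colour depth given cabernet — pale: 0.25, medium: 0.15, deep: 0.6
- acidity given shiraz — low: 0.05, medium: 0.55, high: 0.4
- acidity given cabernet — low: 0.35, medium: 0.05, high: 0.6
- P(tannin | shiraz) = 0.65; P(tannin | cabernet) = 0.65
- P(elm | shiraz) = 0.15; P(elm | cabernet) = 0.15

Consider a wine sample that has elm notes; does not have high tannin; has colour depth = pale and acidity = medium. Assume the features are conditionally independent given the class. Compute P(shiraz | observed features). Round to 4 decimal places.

0.8773

shiraz: 0.2 × 0.65 × 0.55 × (1−0.65) × 0.15 = 0.00375375
cabernet: 0.8 × 0.25 × 0.05 × (1−0.65) × 0.15 = 0.000525
P(shiraz | x) = 0.00375375 / 0.00427875 ≈ 0.8773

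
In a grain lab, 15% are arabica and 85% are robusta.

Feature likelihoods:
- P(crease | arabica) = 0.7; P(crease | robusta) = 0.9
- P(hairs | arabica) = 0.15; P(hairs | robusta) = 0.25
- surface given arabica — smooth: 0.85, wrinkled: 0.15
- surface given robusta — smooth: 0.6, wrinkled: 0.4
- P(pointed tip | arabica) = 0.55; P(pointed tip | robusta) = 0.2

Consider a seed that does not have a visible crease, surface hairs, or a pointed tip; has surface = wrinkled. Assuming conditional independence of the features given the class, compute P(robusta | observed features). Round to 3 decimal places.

arabica: 0.15 × (1−0.7) × (1−0.15) × 0.15 × (1−0.55) = 0.002581875
robusta: 0.85 × (1−0.9) × (1−0.25) × 0.4 × (1−0.2) = 0.0204
P(robusta | x) = 0.0204 / 0.022981875 ≈ 0.888

0.888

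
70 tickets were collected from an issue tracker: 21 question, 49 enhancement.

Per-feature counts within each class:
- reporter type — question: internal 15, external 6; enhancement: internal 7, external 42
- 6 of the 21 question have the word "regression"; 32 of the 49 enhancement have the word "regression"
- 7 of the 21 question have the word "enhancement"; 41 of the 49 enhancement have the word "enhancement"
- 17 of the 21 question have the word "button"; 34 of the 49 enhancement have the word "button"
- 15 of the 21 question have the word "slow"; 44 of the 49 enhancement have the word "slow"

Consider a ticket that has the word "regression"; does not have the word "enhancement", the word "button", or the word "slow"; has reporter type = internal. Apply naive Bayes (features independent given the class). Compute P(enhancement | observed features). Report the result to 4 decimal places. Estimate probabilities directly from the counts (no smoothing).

0.1304

question: (21/70) × (15/21) × (6/21) × (14/21) × (4/21) × (6/21) ≈ 0.0022213
enhancement: (49/70) × (7/49) × (32/49) × (8/49) × (15/49) × (5/49) ≈ 0.000333056
P(enhancement | x) = 0.000333056 / 0.002554356 ≈ 0.1304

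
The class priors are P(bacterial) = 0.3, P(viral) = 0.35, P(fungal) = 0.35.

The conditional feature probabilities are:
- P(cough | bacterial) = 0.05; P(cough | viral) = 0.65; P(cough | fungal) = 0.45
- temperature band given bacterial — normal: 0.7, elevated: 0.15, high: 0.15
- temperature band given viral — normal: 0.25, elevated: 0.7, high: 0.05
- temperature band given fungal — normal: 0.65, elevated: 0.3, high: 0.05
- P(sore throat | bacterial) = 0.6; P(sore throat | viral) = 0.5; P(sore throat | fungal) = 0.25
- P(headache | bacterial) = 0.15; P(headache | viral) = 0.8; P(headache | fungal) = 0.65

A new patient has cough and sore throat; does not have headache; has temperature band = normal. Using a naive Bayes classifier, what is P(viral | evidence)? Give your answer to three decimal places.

0.284

bacterial: 0.3 × 0.05 × 0.7 × 0.6 × (1−0.15) = 0.005355
viral: 0.35 × 0.65 × 0.25 × 0.5 × (1−0.8) = 0.0056875
fungal: 0.35 × 0.45 × 0.65 × 0.25 × (1−0.65) = 0.0089578125
P(viral | x) = 0.0056875 / 0.0200003125 ≈ 0.284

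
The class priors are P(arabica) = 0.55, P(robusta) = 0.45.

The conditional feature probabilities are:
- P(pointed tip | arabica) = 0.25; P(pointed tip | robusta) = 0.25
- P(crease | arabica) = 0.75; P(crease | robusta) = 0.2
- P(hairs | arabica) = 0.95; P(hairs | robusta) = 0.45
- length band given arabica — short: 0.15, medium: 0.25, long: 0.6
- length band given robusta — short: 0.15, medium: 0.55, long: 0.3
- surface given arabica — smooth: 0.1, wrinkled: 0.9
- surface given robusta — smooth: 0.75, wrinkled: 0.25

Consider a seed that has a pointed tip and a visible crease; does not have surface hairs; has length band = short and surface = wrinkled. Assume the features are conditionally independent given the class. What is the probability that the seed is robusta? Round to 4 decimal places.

0.4000

arabica: 0.55 × 0.25 × 0.75 × (1−0.95) × 0.15 × 0.9 = 0.00069609375
robusta: 0.45 × 0.25 × 0.2 × (1−0.45) × 0.15 × 0.25 = 0.0004640625
P(robusta | x) = 0.0004640625 / 0.00116015625 ≈ 0.4000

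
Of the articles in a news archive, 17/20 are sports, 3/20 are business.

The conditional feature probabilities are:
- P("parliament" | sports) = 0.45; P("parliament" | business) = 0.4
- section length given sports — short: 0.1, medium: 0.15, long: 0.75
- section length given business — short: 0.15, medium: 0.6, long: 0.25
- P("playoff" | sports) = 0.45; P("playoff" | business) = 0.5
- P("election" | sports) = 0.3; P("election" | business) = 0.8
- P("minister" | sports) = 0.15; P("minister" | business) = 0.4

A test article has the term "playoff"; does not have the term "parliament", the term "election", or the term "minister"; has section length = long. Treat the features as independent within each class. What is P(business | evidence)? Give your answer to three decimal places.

sports: 0.85 × (1−0.45) × 0.75 × 0.45 × (1−0.3) × (1−0.15) = 0.09387984375
business: 0.15 × (1−0.4) × 0.25 × 0.5 × (1−0.8) × (1−0.4) = 0.00135
P(business | x) = 0.00135 / 0.09522984375 ≈ 0.014

0.014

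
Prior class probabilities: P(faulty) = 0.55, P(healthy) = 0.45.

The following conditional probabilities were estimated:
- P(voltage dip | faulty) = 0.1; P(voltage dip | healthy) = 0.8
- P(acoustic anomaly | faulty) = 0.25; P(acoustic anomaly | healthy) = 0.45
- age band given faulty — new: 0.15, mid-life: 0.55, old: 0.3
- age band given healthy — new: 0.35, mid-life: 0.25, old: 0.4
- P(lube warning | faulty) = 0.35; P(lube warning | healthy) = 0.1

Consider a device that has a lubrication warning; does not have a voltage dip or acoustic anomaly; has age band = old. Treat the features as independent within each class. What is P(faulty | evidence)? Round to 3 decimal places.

faulty: 0.55 × (1−0.1) × (1−0.25) × 0.3 × 0.35 = 0.03898125
healthy: 0.45 × (1−0.8) × (1−0.45) × 0.4 × 0.1 = 0.00198
P(faulty | x) = 0.03898125 / 0.04096125 ≈ 0.952

0.952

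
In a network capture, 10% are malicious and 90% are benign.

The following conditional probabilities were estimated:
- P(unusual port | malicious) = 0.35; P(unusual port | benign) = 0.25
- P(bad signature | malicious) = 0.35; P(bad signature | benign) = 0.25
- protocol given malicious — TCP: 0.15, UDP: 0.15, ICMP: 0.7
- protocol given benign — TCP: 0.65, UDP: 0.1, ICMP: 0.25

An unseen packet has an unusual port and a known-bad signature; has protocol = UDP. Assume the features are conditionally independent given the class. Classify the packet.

malicious: 0.1 × 0.35 × 0.35 × 0.15 = 0.0018375
benign: 0.9 × 0.25 × 0.25 × 0.1 = 0.005625
Highest score → benign.

benign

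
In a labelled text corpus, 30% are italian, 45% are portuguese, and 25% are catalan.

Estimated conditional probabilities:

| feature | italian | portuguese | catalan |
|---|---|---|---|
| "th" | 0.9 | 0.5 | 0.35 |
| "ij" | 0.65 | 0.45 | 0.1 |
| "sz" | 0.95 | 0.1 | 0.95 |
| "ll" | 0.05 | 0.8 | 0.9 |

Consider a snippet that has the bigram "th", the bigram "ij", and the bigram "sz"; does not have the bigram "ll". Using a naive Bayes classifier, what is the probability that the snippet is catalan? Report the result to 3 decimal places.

0.005

italian: 0.3 × 0.9 × 0.65 × 0.95 × (1−0.05) = 0.15838875
portuguese: 0.45 × 0.5 × 0.45 × 0.1 × (1−0.8) = 0.002025
catalan: 0.25 × 0.35 × 0.1 × 0.95 × (1−0.9) = 0.00083125
P(catalan | x) = 0.00083125 / 0.161245 ≈ 0.005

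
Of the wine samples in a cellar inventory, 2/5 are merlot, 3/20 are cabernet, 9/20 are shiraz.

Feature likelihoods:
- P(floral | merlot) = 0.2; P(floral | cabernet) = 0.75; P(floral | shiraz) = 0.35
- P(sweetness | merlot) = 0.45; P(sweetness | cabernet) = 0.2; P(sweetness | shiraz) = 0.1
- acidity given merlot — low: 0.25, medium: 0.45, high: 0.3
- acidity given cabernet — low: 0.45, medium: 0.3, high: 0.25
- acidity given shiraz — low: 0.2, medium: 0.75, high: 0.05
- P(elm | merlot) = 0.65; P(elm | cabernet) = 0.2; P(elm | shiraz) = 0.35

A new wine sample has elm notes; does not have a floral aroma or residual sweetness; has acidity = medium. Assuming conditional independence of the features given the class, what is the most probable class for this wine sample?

shiraz

merlot: 0.4 × (1−0.2) × (1−0.45) × 0.45 × 0.65 = 0.05148
cabernet: 0.15 × (1−0.75) × (1−0.2) × 0.3 × 0.2 = 0.0018
shiraz: 0.45 × (1−0.35) × (1−0.1) × 0.75 × 0.35 = 0.069103125
Highest score → shiraz.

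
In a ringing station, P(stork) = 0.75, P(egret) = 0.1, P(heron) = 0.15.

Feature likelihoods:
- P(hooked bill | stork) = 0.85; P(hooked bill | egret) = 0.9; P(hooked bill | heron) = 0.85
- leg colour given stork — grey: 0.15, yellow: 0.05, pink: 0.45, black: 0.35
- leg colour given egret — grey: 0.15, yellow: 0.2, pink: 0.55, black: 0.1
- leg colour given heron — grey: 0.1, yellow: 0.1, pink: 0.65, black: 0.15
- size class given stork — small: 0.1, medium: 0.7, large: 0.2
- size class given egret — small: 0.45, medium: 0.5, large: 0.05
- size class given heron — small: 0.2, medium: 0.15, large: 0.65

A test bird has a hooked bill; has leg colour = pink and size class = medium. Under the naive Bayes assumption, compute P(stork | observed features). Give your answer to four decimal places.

0.8438

stork: 0.75 × 0.85 × 0.45 × 0.7 = 0.2008125
egret: 0.1 × 0.9 × 0.55 × 0.5 = 0.02475
heron: 0.15 × 0.85 × 0.65 × 0.15 = 0.01243125
P(stork | x) = 0.2008125 / 0.23799375 ≈ 0.8438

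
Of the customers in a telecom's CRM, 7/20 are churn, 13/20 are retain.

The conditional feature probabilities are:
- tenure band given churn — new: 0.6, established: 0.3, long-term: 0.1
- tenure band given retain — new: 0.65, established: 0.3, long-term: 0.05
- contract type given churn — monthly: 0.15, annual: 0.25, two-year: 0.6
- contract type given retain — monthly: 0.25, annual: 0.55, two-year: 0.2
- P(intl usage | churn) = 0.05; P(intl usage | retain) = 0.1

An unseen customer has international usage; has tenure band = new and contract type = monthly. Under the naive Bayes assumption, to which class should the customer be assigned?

retain

churn: 0.35 × 0.6 × 0.15 × 0.05 = 0.001575
retain: 0.65 × 0.65 × 0.25 × 0.1 = 0.0105625
Highest score → retain.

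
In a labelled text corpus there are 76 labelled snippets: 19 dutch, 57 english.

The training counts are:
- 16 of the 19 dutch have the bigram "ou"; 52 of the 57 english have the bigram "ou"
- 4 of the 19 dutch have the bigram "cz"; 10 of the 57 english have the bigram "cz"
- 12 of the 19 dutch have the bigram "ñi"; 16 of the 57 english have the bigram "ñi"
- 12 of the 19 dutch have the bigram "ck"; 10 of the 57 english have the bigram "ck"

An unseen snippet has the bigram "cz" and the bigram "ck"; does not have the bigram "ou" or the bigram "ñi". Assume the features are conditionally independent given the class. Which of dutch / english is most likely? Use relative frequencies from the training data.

dutch: (19/76) × (3/19) × (4/19) × (7/19) × (12/19) ≈ 0.00193369
english: (57/76) × (5/57) × (10/57) × (41/57) × (10/57) ≈ 0.00145652
Highest score → dutch.

dutch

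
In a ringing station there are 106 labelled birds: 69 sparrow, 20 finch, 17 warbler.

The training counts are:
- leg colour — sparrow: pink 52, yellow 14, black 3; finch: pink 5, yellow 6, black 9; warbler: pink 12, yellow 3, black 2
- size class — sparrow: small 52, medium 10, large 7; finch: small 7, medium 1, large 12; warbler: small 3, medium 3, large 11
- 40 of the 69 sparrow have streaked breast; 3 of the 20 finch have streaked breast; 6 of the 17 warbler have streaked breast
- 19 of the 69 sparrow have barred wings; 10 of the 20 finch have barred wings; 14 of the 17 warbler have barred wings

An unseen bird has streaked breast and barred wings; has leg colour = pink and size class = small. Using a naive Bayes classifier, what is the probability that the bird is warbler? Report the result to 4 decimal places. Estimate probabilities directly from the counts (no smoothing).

0.0879

sparrow: (69/106) × (52/69) × (52/69) × (40/69) × (19/69) ≈ 0.0590156
finch: (20/106) × (5/20) × (7/20) × (3/20) × (10/20) ≈ 0.00123821
warbler: (17/106) × (12/17) × (3/17) × (6/17) × (14/17) ≈ 0.0058067
P(warbler | x) = 0.0058067 / 0.06606051 ≈ 0.0879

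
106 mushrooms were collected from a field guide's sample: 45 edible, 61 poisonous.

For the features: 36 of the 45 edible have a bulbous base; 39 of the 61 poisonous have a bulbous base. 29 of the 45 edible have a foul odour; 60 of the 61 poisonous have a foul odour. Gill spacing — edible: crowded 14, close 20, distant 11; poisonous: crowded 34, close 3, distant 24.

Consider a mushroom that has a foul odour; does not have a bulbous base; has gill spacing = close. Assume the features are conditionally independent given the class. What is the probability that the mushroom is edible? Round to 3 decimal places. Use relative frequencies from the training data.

0.708

edible: (45/106) × (9/45) × (29/45) × (20/45) ≈ 0.0243187
poisonous: (61/106) × (22/61) × (60/61) × (3/61) ≈ 0.0100399
P(edible | x) = 0.0243187 / 0.0343586 ≈ 0.708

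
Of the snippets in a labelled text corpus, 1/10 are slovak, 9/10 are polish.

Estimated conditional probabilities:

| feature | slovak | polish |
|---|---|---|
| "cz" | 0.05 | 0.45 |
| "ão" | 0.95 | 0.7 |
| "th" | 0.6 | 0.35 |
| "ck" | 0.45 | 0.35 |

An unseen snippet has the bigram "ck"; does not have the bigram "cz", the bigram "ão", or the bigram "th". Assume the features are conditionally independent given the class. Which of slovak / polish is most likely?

slovak: 0.1 × (1−0.05) × (1−0.95) × (1−0.6) × 0.45 = 0.000855
polish: 0.9 × (1−0.45) × (1−0.7) × (1−0.35) × 0.35 = 0.03378375
Highest score → polish.

polish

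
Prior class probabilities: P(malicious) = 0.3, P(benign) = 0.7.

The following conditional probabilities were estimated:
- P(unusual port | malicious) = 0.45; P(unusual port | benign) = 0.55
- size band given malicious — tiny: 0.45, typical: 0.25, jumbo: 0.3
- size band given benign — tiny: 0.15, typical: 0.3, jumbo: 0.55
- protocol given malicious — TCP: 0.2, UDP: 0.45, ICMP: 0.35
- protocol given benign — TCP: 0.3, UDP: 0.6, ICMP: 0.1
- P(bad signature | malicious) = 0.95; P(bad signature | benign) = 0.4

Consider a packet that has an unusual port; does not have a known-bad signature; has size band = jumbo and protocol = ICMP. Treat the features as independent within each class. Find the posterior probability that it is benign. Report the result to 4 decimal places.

malicious: 0.3 × 0.45 × 0.3 × 0.35 × (1−0.95) = 0.00070875
benign: 0.7 × 0.55 × 0.55 × 0.1 × (1−0.4) = 0.012705
P(benign | x) = 0.012705 / 0.01341375 ≈ 0.9472

0.9472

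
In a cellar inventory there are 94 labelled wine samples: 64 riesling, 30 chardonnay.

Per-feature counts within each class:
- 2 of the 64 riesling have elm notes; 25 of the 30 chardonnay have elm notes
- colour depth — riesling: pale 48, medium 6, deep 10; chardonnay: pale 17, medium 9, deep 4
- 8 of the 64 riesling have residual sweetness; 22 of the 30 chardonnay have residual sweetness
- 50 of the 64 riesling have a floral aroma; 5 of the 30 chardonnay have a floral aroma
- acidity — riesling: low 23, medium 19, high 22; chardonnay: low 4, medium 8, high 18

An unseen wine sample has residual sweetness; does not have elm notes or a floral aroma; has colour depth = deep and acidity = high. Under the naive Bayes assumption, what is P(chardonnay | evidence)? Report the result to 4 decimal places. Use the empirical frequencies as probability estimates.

riesling: (64/94) × (62/64) × (10/64) × (8/64) × (14/64) × (22/64) ≈ 0.00096869
chardonnay: (30/94) × (5/30) × (4/30) × (22/30) × (25/30) × (18/30) ≈ 0.00260047
P(chardonnay | x) = 0.00260047 / 0.00356916 ≈ 0.7286

0.7286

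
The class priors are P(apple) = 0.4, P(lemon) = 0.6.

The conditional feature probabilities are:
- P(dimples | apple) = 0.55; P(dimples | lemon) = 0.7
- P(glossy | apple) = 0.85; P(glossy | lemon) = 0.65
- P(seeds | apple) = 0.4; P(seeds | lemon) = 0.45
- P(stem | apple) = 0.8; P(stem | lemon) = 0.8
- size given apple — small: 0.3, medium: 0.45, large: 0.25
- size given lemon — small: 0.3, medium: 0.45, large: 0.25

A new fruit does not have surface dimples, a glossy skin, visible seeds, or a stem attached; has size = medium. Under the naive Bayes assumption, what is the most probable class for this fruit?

apple: 0.4 × (1−0.55) × (1−0.85) × (1−0.4) × (1−0.8) × 0.45 = 0.001458
lemon: 0.6 × (1−0.7) × (1−0.65) × (1−0.45) × (1−0.8) × 0.45 = 0.0031185
Highest score → lemon.

lemon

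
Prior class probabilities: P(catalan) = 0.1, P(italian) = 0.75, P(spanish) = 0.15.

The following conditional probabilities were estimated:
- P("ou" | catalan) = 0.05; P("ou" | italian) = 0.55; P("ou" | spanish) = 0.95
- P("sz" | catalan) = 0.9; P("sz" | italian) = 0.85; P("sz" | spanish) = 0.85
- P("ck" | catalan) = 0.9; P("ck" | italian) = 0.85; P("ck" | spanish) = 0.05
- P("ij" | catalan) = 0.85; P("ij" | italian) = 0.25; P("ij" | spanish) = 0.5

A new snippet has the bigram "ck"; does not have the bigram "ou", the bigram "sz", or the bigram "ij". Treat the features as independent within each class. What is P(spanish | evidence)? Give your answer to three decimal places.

catalan: 0.1 × (1−0.05) × (1−0.9) × 0.9 × (1−0.85) = 0.0012825
italian: 0.75 × (1−0.55) × (1−0.85) × 0.85 × (1−0.25) = 0.0322734375
spanish: 0.15 × (1−0.95) × (1−0.85) × 0.05 × (1−0.5) = 0.000028125
P(spanish | x) = 0.000028125 / 0.0335840625 ≈ 0.001

0.001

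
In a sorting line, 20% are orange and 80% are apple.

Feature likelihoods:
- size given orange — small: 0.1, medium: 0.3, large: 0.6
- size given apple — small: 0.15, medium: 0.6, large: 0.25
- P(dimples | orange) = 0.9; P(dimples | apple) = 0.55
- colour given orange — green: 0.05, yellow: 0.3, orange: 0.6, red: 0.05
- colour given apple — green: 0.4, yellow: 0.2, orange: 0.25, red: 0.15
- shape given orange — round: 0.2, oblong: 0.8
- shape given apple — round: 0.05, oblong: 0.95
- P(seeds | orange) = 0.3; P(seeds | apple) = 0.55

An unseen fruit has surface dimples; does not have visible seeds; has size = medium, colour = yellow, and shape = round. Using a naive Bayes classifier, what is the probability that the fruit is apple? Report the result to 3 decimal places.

0.344

orange: 0.2 × 0.3 × 0.9 × 0.3 × 0.2 × (1−0.3) = 0.002268
apple: 0.8 × 0.6 × 0.55 × 0.2 × 0.05 × (1−0.55) = 0.001188
P(apple | x) = 0.001188 / 0.003456 ≈ 0.344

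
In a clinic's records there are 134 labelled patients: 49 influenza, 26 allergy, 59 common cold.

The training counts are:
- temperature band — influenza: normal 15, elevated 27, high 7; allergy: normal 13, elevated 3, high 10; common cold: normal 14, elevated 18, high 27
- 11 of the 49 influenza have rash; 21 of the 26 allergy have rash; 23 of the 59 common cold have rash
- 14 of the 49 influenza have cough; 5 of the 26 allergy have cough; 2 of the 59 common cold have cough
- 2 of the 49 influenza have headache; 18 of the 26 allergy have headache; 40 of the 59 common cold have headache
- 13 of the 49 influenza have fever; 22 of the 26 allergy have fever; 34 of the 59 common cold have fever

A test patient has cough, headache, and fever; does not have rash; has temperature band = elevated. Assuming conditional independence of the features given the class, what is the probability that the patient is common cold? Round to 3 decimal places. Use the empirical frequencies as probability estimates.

0.528

influenza: (49/134) × (27/49) × (38/49) × (14/49) × (2/49) × (13/49) ≈ 0.000483459
allergy: (26/134) × (3/26) × (5/26) × (5/26) × (18/26) × (22/26) ≈ 0.000485018
common cold: (59/134) × (18/59) × (36/59) × (2/59) × (40/59) × (34/59) ≈ 0.0010855
P(common cold | x) = 0.0010855 / 0.002053977 ≈ 0.528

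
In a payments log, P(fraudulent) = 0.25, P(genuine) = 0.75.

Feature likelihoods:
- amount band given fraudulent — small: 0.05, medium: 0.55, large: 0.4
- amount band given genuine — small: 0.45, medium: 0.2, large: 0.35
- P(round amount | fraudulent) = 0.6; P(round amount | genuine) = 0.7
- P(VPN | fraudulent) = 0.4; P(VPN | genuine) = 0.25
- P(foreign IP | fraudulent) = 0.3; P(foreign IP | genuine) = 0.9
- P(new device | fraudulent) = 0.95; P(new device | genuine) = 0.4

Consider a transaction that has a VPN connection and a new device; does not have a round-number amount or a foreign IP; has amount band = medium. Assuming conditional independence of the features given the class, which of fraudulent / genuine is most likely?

fraudulent

fraudulent: 0.25 × 0.55 × (1−0.6) × 0.4 × (1−0.3) × 0.95 = 0.01463
genuine: 0.75 × 0.2 × (1−0.7) × 0.25 × (1−0.9) × 0.4 = 0.00045
Highest score → fraudulent.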